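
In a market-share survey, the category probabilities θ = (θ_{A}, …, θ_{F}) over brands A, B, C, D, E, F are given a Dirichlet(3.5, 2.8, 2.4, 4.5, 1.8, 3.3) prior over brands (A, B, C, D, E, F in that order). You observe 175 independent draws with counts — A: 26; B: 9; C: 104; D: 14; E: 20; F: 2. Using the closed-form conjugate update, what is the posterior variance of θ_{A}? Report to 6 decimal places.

0.000666

The Dirichlet prior is conjugate to the Multinomial likelihood: each posterior αⱼ = prior αⱼ + observed count nⱼ.
Posterior concentration: (29.5, 11.8, 106.4, 18.5, 21.8, 5.3), total = 193.3.
Var[θ_j] = α_j(Σα−α_j)/((Σα)²(Σα+1)) = 29.5·163.8/(193.3²·194.3) = 0.000666.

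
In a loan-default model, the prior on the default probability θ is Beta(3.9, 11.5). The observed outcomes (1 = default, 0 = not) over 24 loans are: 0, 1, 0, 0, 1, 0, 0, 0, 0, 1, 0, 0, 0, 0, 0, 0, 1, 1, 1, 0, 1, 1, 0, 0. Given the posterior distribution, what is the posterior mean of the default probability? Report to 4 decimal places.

0.3020

The Beta prior is conjugate to a Binomial/Bernoulli likelihood; the update adds successes to α and failures to β.
Posterior: Beta(α+k, β+n−k) = Beta(3.9+8, 11.5+16) = Beta(11.9, 27.5).
Posterior mean = α/(α+β) = 11.9/39.4 = 0.3020.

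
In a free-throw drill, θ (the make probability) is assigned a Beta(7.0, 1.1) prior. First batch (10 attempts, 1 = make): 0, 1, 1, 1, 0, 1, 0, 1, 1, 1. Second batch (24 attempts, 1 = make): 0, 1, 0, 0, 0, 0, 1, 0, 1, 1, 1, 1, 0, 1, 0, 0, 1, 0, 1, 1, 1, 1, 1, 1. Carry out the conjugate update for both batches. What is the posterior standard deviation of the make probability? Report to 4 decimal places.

0.0719

The Beta prior is conjugate to a Binomial/Bernoulli likelihood; the update adds successes to α and failures to β.
After batch 1: Beta(7.0+7, 1.1+3) = Beta(14.0, 4.1).
After batch 2: Beta(14.0+14, 4.1+10) = Beta(28.0, 14.1).
Var = αβ/((α+β)²(α+β+1)) = 28.0·14.1/(42.1²·43.1) = 0.00516816; SD = √0.00516816 = 0.0719.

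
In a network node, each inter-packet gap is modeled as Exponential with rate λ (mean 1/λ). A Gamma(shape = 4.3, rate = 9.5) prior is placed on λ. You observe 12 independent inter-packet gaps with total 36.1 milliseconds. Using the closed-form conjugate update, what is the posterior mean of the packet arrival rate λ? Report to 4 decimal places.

0.3575

With a Gamma(shape α, rate β) prior on the exponential rate λ, the posterior after n observations with total T = Σxᵢ is Gamma(α+n, β+T).
Posterior: Gamma(4.3+12, 9.5+36.1) = Gamma(16.3, 45.6).
Posterior mean of λ = α/β = 16.3/45.6 = 0.3575.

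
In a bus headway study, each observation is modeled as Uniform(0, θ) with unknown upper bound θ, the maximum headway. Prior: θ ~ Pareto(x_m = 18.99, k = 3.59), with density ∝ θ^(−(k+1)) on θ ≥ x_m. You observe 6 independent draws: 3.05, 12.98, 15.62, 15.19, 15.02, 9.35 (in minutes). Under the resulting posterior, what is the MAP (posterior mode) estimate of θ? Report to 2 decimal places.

A Pareto(scale x_m, shape k) prior on the upper bound θ of Uniform(0, θ) is conjugate: posterior is Pareto(max(x_m, max xᵢ), k + n).
Sample maximum = 15.62; prior scale x_m = 18.99 → posterior scale = max = 18.99.
Posterior shape = 3.59 + 6 = 9.59.
The Pareto density is decreasing on [x_m, ∞), so the mode is x_m = 18.99.

18.99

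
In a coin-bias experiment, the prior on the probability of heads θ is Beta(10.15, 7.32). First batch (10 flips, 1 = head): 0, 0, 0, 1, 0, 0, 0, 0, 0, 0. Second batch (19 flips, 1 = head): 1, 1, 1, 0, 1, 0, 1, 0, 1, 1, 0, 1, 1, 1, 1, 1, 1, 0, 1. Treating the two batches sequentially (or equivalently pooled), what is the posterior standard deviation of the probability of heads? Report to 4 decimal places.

The Beta prior is conjugate to a Binomial/Bernoulli likelihood; the update adds successes to α and failures to β.
After batch 1: Beta(10.15+1, 7.32+9) = Beta(11.15, 16.32).
After batch 2: Beta(11.15+14, 16.32+5) = Beta(25.15, 21.32).
Var = αβ/((α+β)²(α+β+1)) = 25.15·21.32/(46.47²·47.47) = 0.00523071; SD = √0.00523071 = 0.0723.

0.0723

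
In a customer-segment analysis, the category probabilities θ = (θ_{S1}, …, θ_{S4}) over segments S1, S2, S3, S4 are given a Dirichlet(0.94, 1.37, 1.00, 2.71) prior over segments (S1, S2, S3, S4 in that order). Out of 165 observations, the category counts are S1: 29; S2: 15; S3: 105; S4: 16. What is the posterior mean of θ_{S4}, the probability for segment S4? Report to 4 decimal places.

0.1094

The Dirichlet prior is conjugate to the Multinomial likelihood: each posterior αⱼ = prior αⱼ + observed count nⱼ.
Posterior concentration: (29.94, 16.37, 106.00, 18.71), total = 171.02.
E[θ_{S4}|data] = α_{S4}/Σα = 18.71/171.02 = 0.1094.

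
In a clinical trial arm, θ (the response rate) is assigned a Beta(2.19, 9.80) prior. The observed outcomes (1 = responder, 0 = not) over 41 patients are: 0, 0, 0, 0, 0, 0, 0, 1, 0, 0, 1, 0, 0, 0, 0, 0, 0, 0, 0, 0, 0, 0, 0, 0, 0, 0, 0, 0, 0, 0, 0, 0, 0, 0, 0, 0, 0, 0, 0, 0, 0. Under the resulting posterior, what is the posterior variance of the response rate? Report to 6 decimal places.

0.001349

The Beta prior is conjugate to a Binomial/Bernoulli likelihood; the update adds successes to α and failures to β.
Posterior: Beta(α+k, β+n−k) = Beta(2.19+2, 9.80+39) = Beta(4.19, 48.80).
Var = αβ/((α+β)²(α+β+1)) = 4.19·48.80/(52.99²·53.99) = 0.001349.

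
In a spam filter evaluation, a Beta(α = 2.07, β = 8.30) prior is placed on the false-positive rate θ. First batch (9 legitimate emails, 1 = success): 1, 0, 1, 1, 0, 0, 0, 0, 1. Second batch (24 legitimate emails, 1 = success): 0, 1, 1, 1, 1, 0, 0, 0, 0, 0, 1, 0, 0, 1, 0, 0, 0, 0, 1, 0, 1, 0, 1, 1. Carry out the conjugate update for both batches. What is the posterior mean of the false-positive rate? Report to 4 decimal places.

0.3705

The Beta prior is conjugate to a Binomial/Bernoulli likelihood; the update adds successes to α and failures to β.
After batch 1: Beta(2.07+4, 8.30+5) = Beta(6.07, 13.30).
After batch 2: Beta(6.07+10, 13.30+14) = Beta(16.07, 27.30).
Posterior mean = α/(α+β) = 16.07/43.37 = 0.3705.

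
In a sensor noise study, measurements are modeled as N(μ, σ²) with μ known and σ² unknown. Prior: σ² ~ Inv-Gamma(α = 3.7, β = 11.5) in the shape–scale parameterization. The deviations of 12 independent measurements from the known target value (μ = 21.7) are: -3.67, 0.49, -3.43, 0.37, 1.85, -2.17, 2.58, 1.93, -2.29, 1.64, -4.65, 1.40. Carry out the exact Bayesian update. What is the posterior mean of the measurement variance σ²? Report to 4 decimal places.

5.6689

With known mean μ and an Inverse-Gamma(α, β) prior on σ², the Normal likelihood is conjugate: posterior is Inv-Gamma(α + n/2, β + Σ(xᵢ−μ)²/2).
Σ(xᵢ−μ)² = (-3.67)² + (0.49)² + (-3.43)² + (0.37)² + (1.85)² + (-2.17)² + (2.58)² + (1.93)² + (-2.29)² + (1.64)² + (-4.65)² + (1.40)² = 75.6397.
Posterior: Inv-Gamma(3.7 + 12/2, 11.5 + 75.6397/2) = Inv-Gamma(9.70, 49.31985).
E[σ²|data] = β/(α−1) = 49.31985/8.70 = 5.6689.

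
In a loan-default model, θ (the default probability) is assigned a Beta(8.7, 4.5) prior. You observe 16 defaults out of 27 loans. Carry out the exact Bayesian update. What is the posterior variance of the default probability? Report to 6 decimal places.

The Beta prior is conjugate to a Binomial/Bernoulli likelihood; the update adds successes to α and failures to β.
Posterior: Beta(α+k, β+n−k) = Beta(8.7+16, 4.5+11) = Beta(24.7, 15.5).
Var = αβ/((α+β)²(α+β+1)) = 24.7·15.5/(40.2²·41.2) = 0.005750.

0.005750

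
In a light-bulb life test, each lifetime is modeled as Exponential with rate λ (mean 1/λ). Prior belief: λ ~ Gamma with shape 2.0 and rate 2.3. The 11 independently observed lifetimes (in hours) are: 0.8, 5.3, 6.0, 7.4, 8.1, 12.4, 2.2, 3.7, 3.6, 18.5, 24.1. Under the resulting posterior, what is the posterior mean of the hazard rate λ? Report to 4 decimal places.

0.1377

With a Gamma(shape α, rate β) prior on the exponential rate λ, the posterior after n observations with total T = Σxᵢ is Gamma(α+n, β+T).
Sum of observations T = 92.1 hours; n = 11.
Posterior: Gamma(2.0+11, 2.3+92.1) = Gamma(13.0, 94.4).
Posterior mean of λ = α/β = 13.0/94.4 = 0.1377.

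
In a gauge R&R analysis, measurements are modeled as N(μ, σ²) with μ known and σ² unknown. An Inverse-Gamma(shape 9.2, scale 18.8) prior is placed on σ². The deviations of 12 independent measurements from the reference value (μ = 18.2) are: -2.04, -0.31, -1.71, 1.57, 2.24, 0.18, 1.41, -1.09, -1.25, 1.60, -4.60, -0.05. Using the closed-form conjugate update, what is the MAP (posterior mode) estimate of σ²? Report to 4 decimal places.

2.4925

With known mean μ and an Inverse-Gamma(α, β) prior on σ², the Normal likelihood is conjugate: posterior is Inv-Gamma(α + n/2, β + Σ(xᵢ−μ)²/2).
Σ(xᵢ−μ)² = (-2.04)² + (-0.31)² + (-1.71)² + (1.57)² + (2.24)² + (0.18)² + (1.41)² + (-1.09)² + (-1.25)² + (1.60)² + (-4.60)² + (-0.05)² = 43.1579.
Posterior: Inv-Gamma(9.2 + 12/2, 18.8 + 43.1579/2) = Inv-Gamma(15.20, 40.37895).
Mode = β/(α+1) = 40.37895/16.20 = 2.4925.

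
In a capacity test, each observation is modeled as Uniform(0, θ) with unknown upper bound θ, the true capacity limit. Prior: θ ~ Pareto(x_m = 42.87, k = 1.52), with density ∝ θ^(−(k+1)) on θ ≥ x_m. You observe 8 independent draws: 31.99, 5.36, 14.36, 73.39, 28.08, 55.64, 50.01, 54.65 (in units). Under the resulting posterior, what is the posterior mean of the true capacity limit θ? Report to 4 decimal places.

A Pareto(scale x_m, shape k) prior on the upper bound θ of Uniform(0, θ) is conjugate: posterior is Pareto(max(x_m, max xᵢ), k + n).
Sample maximum = 73.39; prior scale x_m = 42.87 → posterior scale = max = 73.39.
Posterior shape = 1.52 + 8 = 9.52.
E[θ|data] = k·x_m/(k−1) = 9.52·73.39/8.52 = 82.0038.

82.0038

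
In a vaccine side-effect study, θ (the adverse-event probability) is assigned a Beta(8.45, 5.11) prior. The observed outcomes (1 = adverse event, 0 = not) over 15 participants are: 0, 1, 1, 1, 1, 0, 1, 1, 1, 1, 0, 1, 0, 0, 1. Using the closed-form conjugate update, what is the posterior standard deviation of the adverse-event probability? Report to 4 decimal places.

The Beta prior is conjugate to a Binomial/Bernoulli likelihood; the update adds successes to α and failures to β.
Posterior: Beta(α+k, β+n−k) = Beta(8.45+10, 5.11+5) = Beta(18.45, 10.11).
Var = αβ/((α+β)²(α+β+1)) = 18.45·10.11/(28.56²·29.56) = 0.00773618; SD = √0.00773618 = 0.0880.

0.0880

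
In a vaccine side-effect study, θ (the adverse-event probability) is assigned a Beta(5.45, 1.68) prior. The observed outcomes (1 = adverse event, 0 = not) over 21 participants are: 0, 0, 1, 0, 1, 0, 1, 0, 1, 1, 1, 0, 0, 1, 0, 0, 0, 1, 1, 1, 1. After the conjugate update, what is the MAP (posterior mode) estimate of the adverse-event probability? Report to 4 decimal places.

0.5913

The Beta prior is conjugate to a Binomial/Bernoulli likelihood; the update adds successes to α and failures to β.
Posterior: Beta(α+k, β+n−k) = Beta(5.45+11, 1.68+10) = Beta(16.45, 11.68).
Mode of Beta(a,b) for a,b>1 is (a−1)/(a+b−2) = 15.45/26.13 = 0.5913.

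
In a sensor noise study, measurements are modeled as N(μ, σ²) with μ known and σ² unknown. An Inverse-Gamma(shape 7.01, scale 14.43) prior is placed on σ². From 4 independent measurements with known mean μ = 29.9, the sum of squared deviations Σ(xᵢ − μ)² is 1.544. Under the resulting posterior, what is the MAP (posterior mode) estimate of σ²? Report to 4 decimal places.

With known mean μ and an Inverse-Gamma(α, β) prior on σ², the Normal likelihood is conjugate: posterior is Inv-Gamma(α + n/2, β + Σ(xᵢ−μ)²/2).
Posterior: Inv-Gamma(7.01 + 4/2, 14.43 + 1.544/2) = Inv-Gamma(9.01, 15.2020).
Mode = β/(α+1) = 15.2020/10.01 = 1.5187.

1.5187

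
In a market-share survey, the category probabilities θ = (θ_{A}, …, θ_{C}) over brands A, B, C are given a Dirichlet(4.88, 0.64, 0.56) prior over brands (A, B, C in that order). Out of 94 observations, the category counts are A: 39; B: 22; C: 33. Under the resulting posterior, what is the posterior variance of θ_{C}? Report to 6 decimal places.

0.002205

The Dirichlet prior is conjugate to the Multinomial likelihood: each posterior αⱼ = prior αⱼ + observed count nⱼ.
Posterior concentration: (43.88, 22.64, 33.56), total = 100.08.
Var[θ_j] = α_j(Σα−α_j)/((Σα)²(Σα+1)) = 33.56·66.52/(100.08²·101.08) = 0.002205.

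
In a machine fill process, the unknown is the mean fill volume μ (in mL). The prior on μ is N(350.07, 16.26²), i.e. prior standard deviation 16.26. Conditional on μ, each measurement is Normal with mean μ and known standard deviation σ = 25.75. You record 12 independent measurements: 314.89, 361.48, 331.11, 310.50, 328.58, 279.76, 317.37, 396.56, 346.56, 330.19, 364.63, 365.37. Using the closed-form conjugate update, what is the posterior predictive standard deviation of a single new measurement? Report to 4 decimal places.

For Normal data with known variance σ², a Normal(μ₀, σ₀²) prior on μ is conjugate. Posterior precision = 1/σ₀² + n/σ²; posterior mean is the precision-weighted average of μ₀ and x̄.
σ₀² = 16.26² = 264.3876, σ² = 25.75² = 663.0625; σ² + n·σ₀² = 663.0625 + 12·264.3876 = 3835.7137.
Posterior precision = 1/σ₀² + n/σ² = 1/264.3876 + 12/663.0625 = (σ² + n·σ₀²)/(σ₀²σ²) = 3835.7137/(264.3876·663.0625); posterior variance σₙ² = σ₀²σ²/(σ² + n·σ₀²) = 264.3876·663.0625/3835.7137 = 45.703490.
Predictive variance for one new observation = σₙ² + σ² = 264.3876·663.0625/3835.7137 + 663.0625 = σ²·(σ₀² + 3835.7137)/3835.7137 = 663.0625·4100.1013/3835.7137 = 708.765990; SD = √(663.0625·4100.1013/3835.7137) = 26.6227.

26.6227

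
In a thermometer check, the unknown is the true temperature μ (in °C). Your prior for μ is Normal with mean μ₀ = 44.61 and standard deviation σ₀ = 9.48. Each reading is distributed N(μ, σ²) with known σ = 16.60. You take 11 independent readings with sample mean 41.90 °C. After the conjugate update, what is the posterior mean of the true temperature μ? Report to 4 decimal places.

For Normal data with known variance σ², a Normal(μ₀, σ₀²) prior on μ is conjugate. Posterior precision = 1/σ₀² + n/σ²; posterior mean is the precision-weighted average of μ₀ and x̄.
n·x̄ = 11·41.90 = 460.9.
σ₀² = 9.48² = 89.8704, σ² = 16.60² = 275.56; σ² + n·σ₀² = 275.56 + 11·89.8704 = 1264.1344.
Posterior mean = (μ₀/σ₀² + n·x̄/σ²)/(1/σ₀² + n/σ²) = (σ²·μ₀ + σ₀²·n·x̄)/(σ² + n·σ₀²) = (275.56·44.61 + 89.8704·460.9)/1264.1344 = 53713.99896/1264.1344 = 42.4907.

42.4907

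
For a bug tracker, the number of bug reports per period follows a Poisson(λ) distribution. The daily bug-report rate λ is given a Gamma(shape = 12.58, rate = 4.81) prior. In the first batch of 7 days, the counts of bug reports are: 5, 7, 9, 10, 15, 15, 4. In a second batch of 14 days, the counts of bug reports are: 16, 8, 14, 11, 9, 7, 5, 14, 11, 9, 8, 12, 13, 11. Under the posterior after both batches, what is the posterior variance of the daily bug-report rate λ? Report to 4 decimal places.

With a Gamma(shape α, rate β) prior, the Poisson likelihood is conjugate: the posterior is Gamma(α + ΣXᵢ, β + n).
Batch 1: sum of counts S = 65 over n = 7 days.
After batch 1: Gamma(α+S, β+n) = Gamma(12.58+65, 4.81+7) = Gamma(77.58, 11.81).
Batch 2: sum of counts S = 148 over n = 14 days.
After batch 2: Gamma(α+S, β+n) = Gamma(77.58+148, 11.81+14) = Gamma(225.58, 25.81).
Var = α/β² = 225.58/25.81² = 0.3386.

0.3386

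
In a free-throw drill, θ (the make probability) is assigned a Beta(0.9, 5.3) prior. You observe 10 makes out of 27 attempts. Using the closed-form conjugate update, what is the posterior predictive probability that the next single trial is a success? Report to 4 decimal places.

0.3283

The Beta prior is conjugate to a Binomial/Bernoulli likelihood; the update adds successes to α and failures to β.
Posterior: Beta(α+k, β+n−k) = Beta(0.9+10, 5.3+17) = Beta(10.9, 22.3).
For a single future Bernoulli trial, P(success | data) = α/(α+β) = 0.3283.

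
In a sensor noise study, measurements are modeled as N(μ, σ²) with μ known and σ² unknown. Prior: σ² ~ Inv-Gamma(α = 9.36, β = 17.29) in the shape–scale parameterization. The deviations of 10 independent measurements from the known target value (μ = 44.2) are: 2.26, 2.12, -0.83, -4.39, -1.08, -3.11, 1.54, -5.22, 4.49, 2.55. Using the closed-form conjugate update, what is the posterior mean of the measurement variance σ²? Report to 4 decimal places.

4.9126

With known mean μ and an Inverse-Gamma(α, β) prior on σ², the Normal likelihood is conjugate: posterior is Inv-Gamma(α + n/2, β + Σ(xᵢ−μ)²/2).
Σ(xᵢ−μ)² = (2.26)² + (2.12)² + (-0.83)² + (-4.39)² + (-1.08)² + (-3.11)² + (1.54)² + (-5.22)² + (4.49)² + (2.55)² = 96.6841.
Posterior: Inv-Gamma(9.36 + 10/2, 17.29 + 96.6841/2) = Inv-Gamma(14.36, 65.63205).
E[σ²|data] = β/(α−1) = 65.63205/13.36 = 4.9126.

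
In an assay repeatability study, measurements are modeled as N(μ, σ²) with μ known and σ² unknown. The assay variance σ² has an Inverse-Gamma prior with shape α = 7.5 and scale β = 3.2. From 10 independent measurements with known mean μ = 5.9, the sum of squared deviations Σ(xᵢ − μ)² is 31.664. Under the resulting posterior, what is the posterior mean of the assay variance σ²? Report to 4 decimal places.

With known mean μ and an Inverse-Gamma(α, β) prior on σ², the Normal likelihood is conjugate: posterior is Inv-Gamma(α + n/2, β + Σ(xᵢ−μ)²/2).
Posterior: Inv-Gamma(7.5 + 10/2, 3.2 + 31.664/2) = Inv-Gamma(12.50, 19.0320).
E[σ²|data] = β/(α−1) = 19.0320/11.50 = 1.6550.

1.6550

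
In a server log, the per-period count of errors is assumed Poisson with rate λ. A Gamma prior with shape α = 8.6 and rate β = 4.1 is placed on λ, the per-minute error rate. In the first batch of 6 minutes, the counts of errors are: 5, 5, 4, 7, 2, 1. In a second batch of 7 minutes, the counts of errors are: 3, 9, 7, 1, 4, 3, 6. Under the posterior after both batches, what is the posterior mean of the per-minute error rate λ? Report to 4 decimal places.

3.8363

With a Gamma(shape α, rate β) prior, the Poisson likelihood is conjugate: the posterior is Gamma(α + ΣXᵢ, β + n).
Batch 1: sum of counts S = 24 over n = 6 minutes.
After batch 1: Gamma(α+S, β+n) = Gamma(8.6+24, 4.1+6) = Gamma(32.6, 10.1).
Batch 2: sum of counts S = 33 over n = 7 minutes.
After batch 2: Gamma(α+S, β+n) = Gamma(32.6+33, 10.1+7) = Gamma(65.6, 17.1).
Posterior mean = α/β = 65.6/17.1 = 3.8363.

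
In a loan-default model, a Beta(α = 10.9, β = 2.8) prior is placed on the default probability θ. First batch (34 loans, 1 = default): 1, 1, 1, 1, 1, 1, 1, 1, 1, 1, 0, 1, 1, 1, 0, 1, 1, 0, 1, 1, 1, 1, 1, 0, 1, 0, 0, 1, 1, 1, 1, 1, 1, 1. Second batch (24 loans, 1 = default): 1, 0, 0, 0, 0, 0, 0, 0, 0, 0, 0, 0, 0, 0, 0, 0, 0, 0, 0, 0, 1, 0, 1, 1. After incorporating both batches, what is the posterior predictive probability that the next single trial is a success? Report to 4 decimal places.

The Beta prior is conjugate to a Binomial/Bernoulli likelihood; the update adds successes to α and failures to β.
After batch 1: Beta(10.9+28, 2.8+6) = Beta(38.9, 8.8).
After batch 2: Beta(38.9+4, 8.8+20) = Beta(42.9, 28.8).
For a single future Bernoulli trial, P(success | data) = α/(α+β) = 0.5983.

0.5983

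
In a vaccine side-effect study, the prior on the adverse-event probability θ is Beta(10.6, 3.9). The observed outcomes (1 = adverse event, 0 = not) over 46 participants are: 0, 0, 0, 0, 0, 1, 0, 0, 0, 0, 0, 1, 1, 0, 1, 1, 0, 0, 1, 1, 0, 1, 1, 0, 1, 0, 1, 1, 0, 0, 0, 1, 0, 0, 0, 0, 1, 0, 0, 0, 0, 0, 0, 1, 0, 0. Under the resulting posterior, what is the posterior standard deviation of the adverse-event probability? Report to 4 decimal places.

0.0630

The Beta prior is conjugate to a Binomial/Bernoulli likelihood; the update adds successes to α and failures to β.
Posterior: Beta(α+k, β+n−k) = Beta(10.6+15, 3.9+31) = Beta(25.6, 34.9).
Var = αβ/((α+β)²(α+β+1)) = 25.6·34.9/(60.5²·61.5) = 0.00396899; SD = √0.00396899 = 0.0630.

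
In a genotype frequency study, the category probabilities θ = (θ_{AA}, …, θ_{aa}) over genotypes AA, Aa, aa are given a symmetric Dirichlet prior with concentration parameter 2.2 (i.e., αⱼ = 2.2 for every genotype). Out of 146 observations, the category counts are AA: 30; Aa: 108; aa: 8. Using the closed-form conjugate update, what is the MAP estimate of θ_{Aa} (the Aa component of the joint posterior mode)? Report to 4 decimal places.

0.7299

The Dirichlet prior is conjugate to the Multinomial likelihood: each posterior αⱼ = prior αⱼ + observed count nⱼ.
Posterior concentration: (32.2, 110.2, 10.2), total = 152.6.
Joint mode component: (α_{Aa}−1)/(Σα−K) = 109.2/149.6 = 0.7299.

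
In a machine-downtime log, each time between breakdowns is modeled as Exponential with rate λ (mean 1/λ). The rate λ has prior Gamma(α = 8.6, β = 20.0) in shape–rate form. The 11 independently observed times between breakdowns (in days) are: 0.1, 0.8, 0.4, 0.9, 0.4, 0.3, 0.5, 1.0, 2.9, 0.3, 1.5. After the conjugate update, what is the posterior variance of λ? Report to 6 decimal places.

0.023146

With a Gamma(shape α, rate β) prior on the exponential rate λ, the posterior after n observations with total T = Σxᵢ is Gamma(α+n, β+T).
Sum of observations T = 9.1 days; n = 11.
Posterior: Gamma(8.6+11, 20.0+9.1) = Gamma(19.6, 29.1).
Var = α/β² = 0.023146.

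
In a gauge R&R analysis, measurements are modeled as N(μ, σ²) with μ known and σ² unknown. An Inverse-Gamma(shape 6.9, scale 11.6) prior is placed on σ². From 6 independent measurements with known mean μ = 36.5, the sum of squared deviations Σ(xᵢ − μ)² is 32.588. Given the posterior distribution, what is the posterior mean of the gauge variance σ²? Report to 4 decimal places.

With known mean μ and an Inverse-Gamma(α, β) prior on σ², the Normal likelihood is conjugate: posterior is Inv-Gamma(α + n/2, β + Σ(xᵢ−μ)²/2).
Posterior: Inv-Gamma(6.9 + 6/2, 11.6 + 32.588/2) = Inv-Gamma(9.90, 27.8940).
E[σ²|data] = β/(α−1) = 27.8940/8.90 = 3.1342.

3.1342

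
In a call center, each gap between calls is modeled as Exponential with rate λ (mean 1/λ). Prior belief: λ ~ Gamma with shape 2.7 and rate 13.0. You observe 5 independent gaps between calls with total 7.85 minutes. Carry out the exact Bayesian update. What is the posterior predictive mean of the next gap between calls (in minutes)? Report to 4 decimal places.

3.1119

With a Gamma(shape α, rate β) prior on the exponential rate λ, the posterior after n observations with total T = Σxᵢ is Gamma(α+n, β+T).
Posterior: Gamma(2.7+5, 13.0+7.85) = Gamma(7.7, 20.85).
The predictive distribution for the next observation is Lomax; its mean is β/(α−1) = 20.85/6.7 = 3.1119.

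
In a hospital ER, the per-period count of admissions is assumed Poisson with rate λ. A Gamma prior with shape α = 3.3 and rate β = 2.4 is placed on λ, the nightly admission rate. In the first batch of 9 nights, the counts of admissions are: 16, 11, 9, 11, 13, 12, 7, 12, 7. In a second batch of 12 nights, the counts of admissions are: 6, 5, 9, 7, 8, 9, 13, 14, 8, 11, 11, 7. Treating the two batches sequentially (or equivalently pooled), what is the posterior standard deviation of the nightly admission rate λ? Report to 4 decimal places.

With a Gamma(shape α, rate β) prior, the Poisson likelihood is conjugate: the posterior is Gamma(α + ΣXᵢ, β + n).
Batch 1: sum of counts S = 98 over n = 9 nights.
After batch 1: Gamma(α+S, β+n) = Gamma(3.3+98, 2.4+9) = Gamma(101.3, 11.4).
Batch 2: sum of counts S = 108 over n = 12 nights.
After batch 2: Gamma(α+S, β+n) = Gamma(101.3+108, 11.4+12) = Gamma(209.3, 23.4).
SD = √α/β = √209.3/23.4 = 0.6183.

0.6183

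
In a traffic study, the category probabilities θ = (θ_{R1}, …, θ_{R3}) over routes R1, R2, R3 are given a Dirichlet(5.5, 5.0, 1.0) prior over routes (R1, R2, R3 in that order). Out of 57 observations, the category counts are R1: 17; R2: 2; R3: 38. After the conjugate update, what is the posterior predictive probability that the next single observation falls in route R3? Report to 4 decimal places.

0.5693

The Dirichlet prior is conjugate to the Multinomial likelihood: each posterior αⱼ = prior αⱼ + observed count nⱼ.
Posterior concentration: (22.5, 7.0, 39.0), total = 68.5.
P(next = R3 | data) = α_{R3}/Σα = 0.5693.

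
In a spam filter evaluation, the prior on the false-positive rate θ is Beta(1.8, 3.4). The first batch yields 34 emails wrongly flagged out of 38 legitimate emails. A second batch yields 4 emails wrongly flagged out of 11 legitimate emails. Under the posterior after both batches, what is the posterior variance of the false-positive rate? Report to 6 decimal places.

0.003534

The Beta prior is conjugate to a Binomial/Bernoulli likelihood; the update adds successes to α and failures to β.
After batch 1: Beta(1.8+34, 3.4+4) = Beta(35.8, 7.4).
After batch 2: Beta(35.8+4, 7.4+7) = Beta(39.8, 14.4).
Var = αβ/((α+β)²(α+β+1)) = 39.8·14.4/(54.2²·55.2) = 0.003534.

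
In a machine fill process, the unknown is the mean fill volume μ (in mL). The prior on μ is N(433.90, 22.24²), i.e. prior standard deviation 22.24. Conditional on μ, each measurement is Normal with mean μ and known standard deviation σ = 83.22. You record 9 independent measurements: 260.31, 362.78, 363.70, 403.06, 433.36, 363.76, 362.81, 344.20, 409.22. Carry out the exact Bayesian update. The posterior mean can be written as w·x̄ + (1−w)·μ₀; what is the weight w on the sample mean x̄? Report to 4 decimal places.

For Normal data with known variance σ², a Normal(μ₀, σ₀²) prior on μ is conjugate. Posterior precision = 1/σ₀² + n/σ²; posterior mean is the precision-weighted average of μ₀ and x̄.
σ₀² = 22.24² = 494.6176, σ² = 83.22² = 6925.5684. Prior precision 1/σ₀² = 1/494.6176; data precision n/σ² = 9/6925.5684.
w = (n/σ²)/(1/σ₀² + n/σ²) = n·σ₀²/(σ² + n·σ₀²) = 9·494.6176/(6925.5684 + 9·494.6176) = 4451.5584/11377.1268 = 0.3913.

0.3913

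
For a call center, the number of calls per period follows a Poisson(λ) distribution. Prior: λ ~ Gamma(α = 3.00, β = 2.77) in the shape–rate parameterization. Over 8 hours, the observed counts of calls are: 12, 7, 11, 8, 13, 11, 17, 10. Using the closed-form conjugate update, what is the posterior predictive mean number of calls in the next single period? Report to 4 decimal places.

With a Gamma(shape α, rate β) prior, the Poisson likelihood is conjugate: the posterior is Gamma(α + ΣXᵢ, β + n).
Sum of counts S = 89 over n = 8 hours.
Posterior: Gamma(α+S, β+n) = Gamma(3.00+89, 2.77+8) = Gamma(92.00, 10.77).
The predictive distribution for one future period is NegBinom with mean α/β = 8.5422.

8.5422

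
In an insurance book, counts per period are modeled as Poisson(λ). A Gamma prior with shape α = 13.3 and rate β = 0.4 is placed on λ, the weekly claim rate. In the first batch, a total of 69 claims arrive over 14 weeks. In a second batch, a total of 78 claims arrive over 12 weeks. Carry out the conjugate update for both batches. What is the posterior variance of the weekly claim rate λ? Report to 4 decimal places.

With a Gamma(shape α, rate β) prior, the Poisson likelihood is conjugate: the posterior is Gamma(α + ΣXᵢ, β + n).
After batch 1: Gamma(α+S, β+n) = Gamma(13.3+69, 0.4+14) = Gamma(82.3, 14.4).
After batch 2: Gamma(α+S, β+n) = Gamma(82.3+78, 14.4+12) = Gamma(160.3, 26.4).
Var = α/β² = 160.3/26.4² = 0.2300.

0.2300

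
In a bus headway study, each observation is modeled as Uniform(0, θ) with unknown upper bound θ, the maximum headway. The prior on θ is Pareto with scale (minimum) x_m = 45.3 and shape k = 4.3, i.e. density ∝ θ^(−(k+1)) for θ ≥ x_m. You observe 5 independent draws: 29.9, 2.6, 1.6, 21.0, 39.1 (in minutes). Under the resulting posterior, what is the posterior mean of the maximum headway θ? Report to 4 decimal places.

50.7578

A Pareto(scale x_m, shape k) prior on the upper bound θ of Uniform(0, θ) is conjugate: posterior is Pareto(max(x_m, max xᵢ), k + n).
Sample maximum = 39.1; prior scale x_m = 45.3 → posterior scale = max = 45.3.
Posterior shape = 4.3 + 5 = 9.3.
E[θ|data] = k·x_m/(k−1) = 9.3·45.3/8.3 = 50.7578.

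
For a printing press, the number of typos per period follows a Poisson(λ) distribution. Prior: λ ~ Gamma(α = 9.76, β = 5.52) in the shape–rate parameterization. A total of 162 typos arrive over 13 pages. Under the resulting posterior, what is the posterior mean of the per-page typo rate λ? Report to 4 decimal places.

With a Gamma(shape α, rate β) prior, the Poisson likelihood is conjugate: the posterior is Gamma(α + ΣXᵢ, β + n).
Posterior: Gamma(α+S, β+n) = Gamma(9.76+162, 5.52+13) = Gamma(171.76, 18.52).
Posterior mean = α/β = 171.76/18.52 = 9.2743.

9.2743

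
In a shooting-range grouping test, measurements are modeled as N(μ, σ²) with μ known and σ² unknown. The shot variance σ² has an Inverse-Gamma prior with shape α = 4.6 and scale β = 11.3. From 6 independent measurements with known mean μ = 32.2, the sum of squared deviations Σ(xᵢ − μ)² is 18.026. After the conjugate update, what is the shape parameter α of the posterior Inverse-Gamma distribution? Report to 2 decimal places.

With known mean μ and an Inverse-Gamma(α, β) prior on σ², the Normal likelihood is conjugate: posterior is Inv-Gamma(α + n/2, β + Σ(xᵢ−μ)²/2).
Posterior: Inv-Gamma(4.6 + 6/2, 11.3 + 18.026/2) = Inv-Gamma(7.60, 20.3130).
Posterior α = 7.60.

7.60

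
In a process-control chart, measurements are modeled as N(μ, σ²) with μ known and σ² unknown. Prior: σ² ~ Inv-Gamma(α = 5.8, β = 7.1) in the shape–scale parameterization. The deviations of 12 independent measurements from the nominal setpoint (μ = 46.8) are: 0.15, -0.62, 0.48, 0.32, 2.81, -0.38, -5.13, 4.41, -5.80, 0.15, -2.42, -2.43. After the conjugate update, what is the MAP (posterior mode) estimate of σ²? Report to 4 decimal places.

4.4597

With known mean μ and an Inverse-Gamma(α, β) prior on σ², the Normal likelihood is conjugate: posterior is Inv-Gamma(α + n/2, β + Σ(xᵢ−μ)²/2).
Σ(xᵢ−μ)² = (0.15)² + (-0.62)² + (0.48)² + (0.32)² + (2.81)² + (-0.38)² + (-5.13)² + (4.41)² + (-5.80)² + (0.15)² + (-2.42)² + (-2.43)² = 99.9690.
Posterior: Inv-Gamma(5.8 + 12/2, 7.1 + 99.9690/2) = Inv-Gamma(11.80, 57.08450).
Mode = β/(α+1) = 57.08450/12.80 = 4.4597.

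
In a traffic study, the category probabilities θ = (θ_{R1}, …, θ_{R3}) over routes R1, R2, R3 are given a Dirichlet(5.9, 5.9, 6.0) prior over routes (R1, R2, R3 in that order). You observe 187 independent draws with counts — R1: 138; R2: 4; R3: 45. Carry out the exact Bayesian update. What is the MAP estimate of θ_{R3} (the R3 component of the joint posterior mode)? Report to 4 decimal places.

0.2478

The Dirichlet prior is conjugate to the Multinomial likelihood: each posterior αⱼ = prior αⱼ + observed count nⱼ.
Posterior concentration: (143.9, 9.9, 51.0), total = 204.8.
Joint mode component: (α_{R3}−1)/(Σα−K) = 50.0/201.8 = 0.2478.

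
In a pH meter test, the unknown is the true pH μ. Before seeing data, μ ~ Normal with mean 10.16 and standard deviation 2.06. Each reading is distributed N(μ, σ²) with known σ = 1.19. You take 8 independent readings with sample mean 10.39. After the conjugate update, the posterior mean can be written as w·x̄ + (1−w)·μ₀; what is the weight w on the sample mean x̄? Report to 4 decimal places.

0.9600

For Normal data with known variance σ², a Normal(μ₀, σ₀²) prior on μ is conjugate. Posterior precision = 1/σ₀² + n/σ²; posterior mean is the precision-weighted average of μ₀ and x̄.
σ₀² = 2.06² = 4.2436, σ² = 1.19² = 1.4161. Prior precision 1/σ₀² = 1/4.2436; data precision n/σ² = 8/1.4161.
w = (n/σ²)/(1/σ₀² + n/σ²) = n·σ₀²/(σ² + n·σ₀²) = 8·4.2436/(1.4161 + 8·4.2436) = 33.9488/35.3649 = 0.9600.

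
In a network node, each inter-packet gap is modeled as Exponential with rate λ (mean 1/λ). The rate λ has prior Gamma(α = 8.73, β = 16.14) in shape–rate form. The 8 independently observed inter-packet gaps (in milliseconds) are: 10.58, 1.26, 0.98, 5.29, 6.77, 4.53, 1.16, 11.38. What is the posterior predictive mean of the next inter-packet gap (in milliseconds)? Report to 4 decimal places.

3.6929

With a Gamma(shape α, rate β) prior on the exponential rate λ, the posterior after n observations with total T = Σxᵢ is Gamma(α+n, β+T).
Sum of observations T = 41.95 milliseconds; n = 8.
Posterior: Gamma(8.73+8, 16.14+41.95) = Gamma(16.73, 58.09).
The predictive distribution for the next observation is Lomax; its mean is β/(α−1) = 58.09/15.73 = 3.6929.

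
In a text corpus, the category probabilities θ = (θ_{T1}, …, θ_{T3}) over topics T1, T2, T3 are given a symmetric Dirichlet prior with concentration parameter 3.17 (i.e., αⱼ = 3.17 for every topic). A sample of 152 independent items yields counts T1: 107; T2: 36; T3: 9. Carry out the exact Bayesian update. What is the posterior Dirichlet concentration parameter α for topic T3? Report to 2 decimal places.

The Dirichlet prior is conjugate to the Multinomial likelihood: each posterior αⱼ = prior αⱼ + observed count nⱼ.
Posterior concentration: (110.17, 39.17, 12.17), total = 161.51.
α_{T3} = 3.17 + 9 = 12.17.

12.17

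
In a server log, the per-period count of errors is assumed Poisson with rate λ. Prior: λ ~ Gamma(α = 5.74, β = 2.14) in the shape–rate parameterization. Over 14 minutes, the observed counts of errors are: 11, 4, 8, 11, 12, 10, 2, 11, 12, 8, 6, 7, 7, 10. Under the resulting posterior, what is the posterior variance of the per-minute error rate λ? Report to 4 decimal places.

0.4788

With a Gamma(shape α, rate β) prior, the Poisson likelihood is conjugate: the posterior is Gamma(α + ΣXᵢ, β + n).
Sum of counts S = 119 over n = 14 minutes.
Posterior: Gamma(α+S, β+n) = Gamma(5.74+119, 2.14+14) = Gamma(124.74, 16.14).
Var = α/β² = 124.74/16.14² = 0.4788.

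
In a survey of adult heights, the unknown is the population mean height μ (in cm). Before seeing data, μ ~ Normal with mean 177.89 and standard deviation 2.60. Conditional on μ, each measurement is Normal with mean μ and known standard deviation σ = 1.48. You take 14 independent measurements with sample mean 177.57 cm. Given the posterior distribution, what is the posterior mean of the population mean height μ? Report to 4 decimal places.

For Normal data with known variance σ², a Normal(μ₀, σ₀²) prior on μ is conjugate. Posterior precision = 1/σ₀² + n/σ²; posterior mean is the precision-weighted average of μ₀ and x̄.
n·x̄ = 14·177.57 = 2485.98.
σ₀² = 2.60² = 6.76, σ² = 1.48² = 2.1904; σ² + n·σ₀² = 2.1904 + 14·6.76 = 96.8304.
Posterior mean = (μ₀/σ₀² + n·x̄/σ²)/(1/σ₀² + n/σ²) = (σ²·μ₀ + σ₀²·n·x̄)/(σ² + n·σ₀²) = (2.1904·177.89 + 6.76·2485.98)/96.8304 = 17194.875056/96.8304 = 177.5772.

177.5772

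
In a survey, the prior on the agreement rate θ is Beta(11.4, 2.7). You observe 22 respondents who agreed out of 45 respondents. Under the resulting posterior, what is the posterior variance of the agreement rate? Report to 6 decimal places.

0.004089

The Beta prior is conjugate to a Binomial/Bernoulli likelihood; the update adds successes to α and failures to β.
Posterior: Beta(α+k, β+n−k) = Beta(11.4+22, 2.7+23) = Beta(33.4, 25.7).
Var = αβ/((α+β)²(α+β+1)) = 33.4·25.7/(59.1²·60.1) = 0.004089.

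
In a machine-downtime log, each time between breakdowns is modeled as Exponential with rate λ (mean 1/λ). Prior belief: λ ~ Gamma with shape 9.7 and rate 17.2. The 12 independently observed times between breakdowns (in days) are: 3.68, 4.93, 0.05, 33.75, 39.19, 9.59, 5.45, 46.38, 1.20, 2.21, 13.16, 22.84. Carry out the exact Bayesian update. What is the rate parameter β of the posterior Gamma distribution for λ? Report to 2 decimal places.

199.63

With a Gamma(shape α, rate β) prior on the exponential rate λ, the posterior after n observations with total T = Σxᵢ is Gamma(α+n, β+T).
Sum of observations T = 182.43 days; n = 12.
Posterior: Gamma(9.7+12, 17.2+182.43) = Gamma(21.7, 199.63).
Posterior β = 199.63.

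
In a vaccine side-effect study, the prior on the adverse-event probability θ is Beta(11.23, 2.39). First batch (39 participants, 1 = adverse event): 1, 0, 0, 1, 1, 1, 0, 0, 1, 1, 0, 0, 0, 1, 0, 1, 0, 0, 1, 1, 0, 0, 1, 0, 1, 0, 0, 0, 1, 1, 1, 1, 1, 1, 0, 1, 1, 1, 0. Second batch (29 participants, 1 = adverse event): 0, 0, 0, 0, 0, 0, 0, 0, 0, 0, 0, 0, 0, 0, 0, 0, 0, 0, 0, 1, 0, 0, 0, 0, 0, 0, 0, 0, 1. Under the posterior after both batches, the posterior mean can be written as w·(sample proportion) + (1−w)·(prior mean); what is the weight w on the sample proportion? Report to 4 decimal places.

0.8331

The Beta prior is conjugate to a Binomial/Bernoulli likelihood; the update adds successes to α and failures to β.
Total number of participants: n = 39 + 29 = 68.
Posterior mean = (α₀+k)/(α₀+β₀+n) = [n/(α₀+β₀+n)]·(k/n) + [(α₀+β₀)/(α₀+β₀+n)]·α₀/(α₀+β₀), so only n and the prior enter the weight.
The weight on the data is w = n/(α₀+β₀+n) = 68/(11.23+2.39+68) = 68/81.62 = 0.8331.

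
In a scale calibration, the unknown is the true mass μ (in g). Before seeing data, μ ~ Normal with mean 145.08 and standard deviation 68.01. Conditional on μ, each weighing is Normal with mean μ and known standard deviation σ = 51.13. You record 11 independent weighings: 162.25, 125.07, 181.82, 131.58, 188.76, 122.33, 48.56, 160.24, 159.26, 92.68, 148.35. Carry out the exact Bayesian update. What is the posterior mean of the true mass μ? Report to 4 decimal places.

For Normal data with known variance σ², a Normal(μ₀, σ₀²) prior on μ is conjugate. Posterior precision = 1/σ₀² + n/σ²; posterior mean is the precision-weighted average of μ₀ and x̄.
Σxᵢ = 162.25 + 125.07 + 181.82 + 131.58 + 188.76 + 122.33 + 48.56 + 160.24 + 159.26 + 92.68 + 148.35 = 1520.9, so n·x̄ = 1520.9.
σ₀² = 68.01² = 4625.3601, σ² = 51.13² = 2614.2769; σ² + n·σ₀² = 2614.2769 + 11·4625.3601 = 53493.238.
Posterior mean = (μ₀/σ₀² + n·x̄/σ²)/(1/σ₀² + n/σ²) = (σ²·μ₀ + σ₀²·n·x̄)/(σ² + n·σ₀²) = (2614.2769·145.08 + 4625.3601·1520.9)/53493.238 = 7413989.468742/53493.238 = 138.5968.

138.5968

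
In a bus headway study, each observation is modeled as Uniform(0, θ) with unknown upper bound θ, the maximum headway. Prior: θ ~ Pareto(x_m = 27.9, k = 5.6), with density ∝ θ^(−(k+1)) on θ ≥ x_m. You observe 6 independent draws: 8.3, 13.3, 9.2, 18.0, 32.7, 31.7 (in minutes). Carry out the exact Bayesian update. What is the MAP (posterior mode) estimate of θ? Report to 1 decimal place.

A Pareto(scale x_m, shape k) prior on the upper bound θ of Uniform(0, θ) is conjugate: posterior is Pareto(max(x_m, max xᵢ), k + n).
Sample maximum = 32.7; prior scale x_m = 27.9 → posterior scale = max = 32.7.
Posterior shape = 5.6 + 6 = 11.6.
The Pareto density is decreasing on [x_m, ∞), so the mode is x_m = 32.7.

32.7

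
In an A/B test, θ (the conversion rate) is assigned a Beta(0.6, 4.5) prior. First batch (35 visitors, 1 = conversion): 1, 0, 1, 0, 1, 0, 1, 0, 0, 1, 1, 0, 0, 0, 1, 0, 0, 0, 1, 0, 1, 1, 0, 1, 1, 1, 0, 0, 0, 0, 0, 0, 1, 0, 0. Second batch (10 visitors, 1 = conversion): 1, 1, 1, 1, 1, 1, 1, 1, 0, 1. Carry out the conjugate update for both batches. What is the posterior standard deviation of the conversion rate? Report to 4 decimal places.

The Beta prior is conjugate to a Binomial/Bernoulli likelihood; the update adds successes to α and failures to β.
After batch 1: Beta(0.6+14, 4.5+21) = Beta(14.6, 25.5).
After batch 2: Beta(14.6+9, 25.5+1) = Beta(23.6, 26.5).
Var = αβ/((α+β)²(α+β+1)) = 23.6·26.5/(50.1²·51.1) = 0.00487598; SD = √0.00487598 = 0.0698.

0.0698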